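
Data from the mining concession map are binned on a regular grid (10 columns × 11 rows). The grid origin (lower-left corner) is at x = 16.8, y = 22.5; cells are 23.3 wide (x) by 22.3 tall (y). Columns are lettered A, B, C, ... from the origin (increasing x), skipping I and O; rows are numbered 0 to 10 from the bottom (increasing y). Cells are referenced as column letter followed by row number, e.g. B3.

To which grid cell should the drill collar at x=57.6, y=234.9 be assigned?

Column index: ⌊(57.6 − 16.8) / 23.3⌋ = ⌊1.751⌋ = 1 → column B
Row offset from origin: ⌊(234.9 − 22.5) / 22.3⌋ = ⌊9.525⌋ = 9 → row 9

B9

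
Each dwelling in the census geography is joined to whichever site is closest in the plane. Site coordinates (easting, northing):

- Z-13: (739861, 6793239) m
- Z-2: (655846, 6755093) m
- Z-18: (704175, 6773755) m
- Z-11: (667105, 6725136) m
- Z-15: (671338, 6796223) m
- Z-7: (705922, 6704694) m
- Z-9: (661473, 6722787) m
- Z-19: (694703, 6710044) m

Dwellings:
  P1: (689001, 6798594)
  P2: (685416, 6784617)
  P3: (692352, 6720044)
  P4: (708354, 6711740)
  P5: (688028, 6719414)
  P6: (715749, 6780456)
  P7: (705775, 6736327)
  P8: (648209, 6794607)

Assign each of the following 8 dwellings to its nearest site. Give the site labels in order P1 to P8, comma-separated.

P1 → Z-15 (d²=317603210.00)
P2 → Z-15 (d²=332889320.00)
P3 → Z-19 (d²=105527201.00)
P4 → Z-7 (d²=55560740.00)
P5 → Z-19 (d²=132352525.00)
P6 → Z-18 (d²=178860877.00)
P7 → Z-19 (d²=813385273.00)
P8 → Z-15 (d²=537562097.00)

Z-15, Z-15, Z-19, Z-7, Z-19, Z-18, Z-19, Z-15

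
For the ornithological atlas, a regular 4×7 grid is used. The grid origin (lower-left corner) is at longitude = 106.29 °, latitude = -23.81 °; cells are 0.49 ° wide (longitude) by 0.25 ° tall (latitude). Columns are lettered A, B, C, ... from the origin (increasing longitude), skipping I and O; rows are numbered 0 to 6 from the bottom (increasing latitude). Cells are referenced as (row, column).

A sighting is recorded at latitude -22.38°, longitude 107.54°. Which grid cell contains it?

Column index: ⌊(107.54 − 106.29) / 0.49⌋ = ⌊2.551⌋ = 2 → column C
Row offset from origin: ⌊(-22.38 − -23.81) / 0.25⌋ = ⌊5.720⌋ = 5 → row 5

(5, C)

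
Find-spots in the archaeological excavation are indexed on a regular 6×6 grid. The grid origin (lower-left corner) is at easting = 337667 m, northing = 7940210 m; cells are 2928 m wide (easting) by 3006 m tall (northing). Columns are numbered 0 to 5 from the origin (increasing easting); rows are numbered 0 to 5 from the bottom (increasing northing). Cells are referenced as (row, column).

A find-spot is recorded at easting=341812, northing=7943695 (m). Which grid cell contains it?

Column index: ⌊(341812 − 337667) / 2928⌋ = ⌊1.416⌋ = 1
Row offset from origin: ⌊(7943695 − 7940210) / 3006⌋ = ⌊1.159⌋ = 1 → row 1

(1, 1)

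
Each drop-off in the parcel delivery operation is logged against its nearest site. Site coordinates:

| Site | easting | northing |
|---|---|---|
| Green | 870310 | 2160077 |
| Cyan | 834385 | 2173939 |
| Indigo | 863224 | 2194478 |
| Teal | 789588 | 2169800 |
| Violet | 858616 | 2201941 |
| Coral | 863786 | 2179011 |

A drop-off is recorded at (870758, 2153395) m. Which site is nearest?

Green

Squared distances to each site:
Green: 44849828.000; Cyan: 1745051065.000; Indigo: 1744574045.000; Teal: 6857692925.000; Violet: 2504142280.000; Coral: 704788240.000.
Minimum at Green.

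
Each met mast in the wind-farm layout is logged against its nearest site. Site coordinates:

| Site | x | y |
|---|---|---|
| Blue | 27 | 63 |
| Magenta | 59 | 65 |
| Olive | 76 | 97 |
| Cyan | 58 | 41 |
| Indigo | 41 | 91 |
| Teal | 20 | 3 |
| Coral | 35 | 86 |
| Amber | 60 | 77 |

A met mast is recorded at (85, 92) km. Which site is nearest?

Olive

Squared distances to each site:
Blue: 4205.000; Magenta: 1405.000; Olive: 106.000; Cyan: 3330.000; Indigo: 1937.000; Teal: 12146.000; Coral: 2536.000; Amber: 850.000.
Minimum at Olive.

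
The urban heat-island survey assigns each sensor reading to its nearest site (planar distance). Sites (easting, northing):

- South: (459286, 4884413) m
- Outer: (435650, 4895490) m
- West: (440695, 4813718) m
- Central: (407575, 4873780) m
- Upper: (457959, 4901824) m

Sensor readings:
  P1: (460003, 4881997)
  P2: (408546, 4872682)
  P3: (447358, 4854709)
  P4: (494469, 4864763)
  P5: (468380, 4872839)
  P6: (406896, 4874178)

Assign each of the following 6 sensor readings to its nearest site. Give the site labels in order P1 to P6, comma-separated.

South, Central, South, South, South, Central

P1 → South (d²=6351145.00)
P2 → Central (d²=2148445.00)
P3 → South (d²=1024604800.00)
P4 → South (d²=1623965989.00)
P5 → South (d²=216658312.00)
P6 → Central (d²=619445.00)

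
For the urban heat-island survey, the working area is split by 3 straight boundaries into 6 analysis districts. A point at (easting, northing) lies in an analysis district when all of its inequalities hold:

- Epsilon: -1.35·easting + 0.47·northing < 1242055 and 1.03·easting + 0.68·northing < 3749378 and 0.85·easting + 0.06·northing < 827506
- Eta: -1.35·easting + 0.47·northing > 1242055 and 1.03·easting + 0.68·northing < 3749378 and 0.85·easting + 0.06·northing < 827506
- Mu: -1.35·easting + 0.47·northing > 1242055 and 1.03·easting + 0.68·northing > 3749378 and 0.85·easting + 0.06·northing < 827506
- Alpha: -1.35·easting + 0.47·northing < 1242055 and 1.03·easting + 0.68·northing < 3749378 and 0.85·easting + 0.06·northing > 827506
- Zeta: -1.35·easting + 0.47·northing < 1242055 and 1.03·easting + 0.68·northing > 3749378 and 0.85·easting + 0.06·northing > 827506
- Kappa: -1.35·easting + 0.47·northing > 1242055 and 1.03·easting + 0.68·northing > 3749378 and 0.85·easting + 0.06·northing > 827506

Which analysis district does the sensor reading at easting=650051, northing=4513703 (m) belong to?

Eta

-1.35·650051 + 0.47·4513703 = 1243871.560, which is > 1242055
1.03·650051 + 0.68·4513703 = 3738870.570, which is < 3749378
0.85·650051 + 0.06·4513703 = 823365.530, which is < 827506
This sign pattern matches Eta.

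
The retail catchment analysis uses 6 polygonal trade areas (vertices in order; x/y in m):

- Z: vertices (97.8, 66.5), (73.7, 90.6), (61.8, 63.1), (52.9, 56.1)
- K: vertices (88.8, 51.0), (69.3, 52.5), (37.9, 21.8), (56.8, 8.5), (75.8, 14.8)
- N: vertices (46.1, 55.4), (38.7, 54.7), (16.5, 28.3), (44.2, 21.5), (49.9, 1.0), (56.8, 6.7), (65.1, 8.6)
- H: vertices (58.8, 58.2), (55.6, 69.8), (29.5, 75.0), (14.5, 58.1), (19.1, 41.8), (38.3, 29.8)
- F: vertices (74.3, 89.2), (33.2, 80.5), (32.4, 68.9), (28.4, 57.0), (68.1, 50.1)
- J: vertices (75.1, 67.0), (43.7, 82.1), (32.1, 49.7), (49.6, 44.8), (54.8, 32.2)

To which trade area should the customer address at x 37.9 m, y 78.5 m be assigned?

F

Cast a ray rightward from (37.9, 78.5). For each polygon, the edges (by vertex number in listed order) whose endpoints lie on opposite sides of y = 78.5, where each meets that height, and whether that is right or left of the point:
Z: 1–2 at x≈85.80 (right), 2–3 at x≈68.46 (right) → 2 crossings.
K: no edge straddles that height → 0 crossings.
N: no edge straddles that height → 0 crossings.
H: no edge straddles that height → 0 crossings.
F: 2–3 at x≈33.06 (left), 5–1 at x≈72.60 (right) → 1 crossing.
J: 1–2 at x≈51.19 (right), 2–3 at x≈42.41 (right) → 2 crossings.
Only F has an odd count, so the point is inside F.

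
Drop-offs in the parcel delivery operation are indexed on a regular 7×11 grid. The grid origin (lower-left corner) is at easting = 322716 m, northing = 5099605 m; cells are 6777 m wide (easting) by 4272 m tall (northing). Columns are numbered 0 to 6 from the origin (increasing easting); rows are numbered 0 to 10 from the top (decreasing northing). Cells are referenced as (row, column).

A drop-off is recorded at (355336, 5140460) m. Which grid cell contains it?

(1, 4)

Column index: ⌊(355336 − 322716) / 6777⌋ = ⌊4.813⌋ = 4
Row offset from origin: ⌊(5140460 − 5099605) / 4272⌋ = ⌊9.563⌋ = 9 → row 1 (counted from top)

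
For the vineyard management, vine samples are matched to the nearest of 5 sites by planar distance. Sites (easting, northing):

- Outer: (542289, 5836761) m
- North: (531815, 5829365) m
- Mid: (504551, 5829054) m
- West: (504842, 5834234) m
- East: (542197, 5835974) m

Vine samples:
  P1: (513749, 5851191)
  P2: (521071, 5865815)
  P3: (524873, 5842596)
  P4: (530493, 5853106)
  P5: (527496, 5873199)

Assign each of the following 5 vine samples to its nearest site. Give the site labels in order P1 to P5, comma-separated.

West, West, North, Outer, Outer

P1 → West (d²=366874498.00)
P2 → West (d²=1260740002.00)
P3 → North (d²=223250725.00)
P4 → Outer (d²=406304641.00)
P5 → Outer (d²=1546560693.00)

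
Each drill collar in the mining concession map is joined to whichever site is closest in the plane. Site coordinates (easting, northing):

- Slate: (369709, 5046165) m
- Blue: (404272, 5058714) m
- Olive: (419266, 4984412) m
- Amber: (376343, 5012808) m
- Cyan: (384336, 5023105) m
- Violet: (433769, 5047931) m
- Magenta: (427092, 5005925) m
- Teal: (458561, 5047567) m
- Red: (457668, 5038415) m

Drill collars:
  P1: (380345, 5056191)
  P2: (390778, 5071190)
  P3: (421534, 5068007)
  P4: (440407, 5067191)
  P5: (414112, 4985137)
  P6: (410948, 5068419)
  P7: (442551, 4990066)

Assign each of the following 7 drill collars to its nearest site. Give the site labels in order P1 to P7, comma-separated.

P1 → Slate (d²=213645172.00)
P2 → Blue (d²=337738612.00)
P3 → Blue (d²=384336493.00)
P4 → Violet (d²=415010644.00)
P5 → Olive (d²=27089341.00)
P6 → Blue (d²=138756001.00)
P7 → Magenta (d²=490488562.00)

Slate, Blue, Blue, Violet, Olive, Blue, Magenta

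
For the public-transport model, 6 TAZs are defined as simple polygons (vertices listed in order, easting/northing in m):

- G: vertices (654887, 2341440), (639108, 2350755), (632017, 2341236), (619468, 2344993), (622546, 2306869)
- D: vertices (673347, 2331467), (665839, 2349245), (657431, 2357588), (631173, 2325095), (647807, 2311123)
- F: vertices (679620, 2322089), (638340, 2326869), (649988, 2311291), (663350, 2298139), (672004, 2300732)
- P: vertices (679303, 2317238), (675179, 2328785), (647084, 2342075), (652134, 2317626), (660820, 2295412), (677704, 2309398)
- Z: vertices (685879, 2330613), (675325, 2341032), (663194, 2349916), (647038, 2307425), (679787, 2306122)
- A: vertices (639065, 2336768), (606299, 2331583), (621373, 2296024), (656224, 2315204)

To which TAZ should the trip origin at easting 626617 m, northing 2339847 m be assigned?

Cast a ray rightward from (626617, 2339847). For each polygon, the edges (by vertex number in listed order) whose endpoints lie on opposite sides of northing = 2339847, where each meets that height, and whether that is right or left of the point:
G: 4–5 at easting≈619883.5 (left), 5–1 at easting≈653396.8 (right) → 1 crossing.
D: 1–2 at easting≈669808.0 (right), 3–4 at easting≈643094.3 (right) → 2 crossings.
F: no edge straddles that height → 0 crossings.
P: 2–3 at easting≈651794.0 (right), 3–4 at easting≈647544.2 (right) → 2 crossings.
Z: 1–2 at easting≈676525.4 (right), 3–4 at easting≈659365.5 (right) → 2 crossings.
A: no edge straddles that height → 0 crossings.
Only G has an odd count, so the point is inside G.

G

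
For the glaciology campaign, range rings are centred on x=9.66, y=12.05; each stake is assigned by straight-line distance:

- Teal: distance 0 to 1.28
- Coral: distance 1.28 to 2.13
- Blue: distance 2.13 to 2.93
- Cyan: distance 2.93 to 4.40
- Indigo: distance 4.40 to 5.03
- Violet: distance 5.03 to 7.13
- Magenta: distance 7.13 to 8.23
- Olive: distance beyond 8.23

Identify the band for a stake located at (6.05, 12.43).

Cyan

Distance = √((6.05−9.66)² + (12.43−12.05)²) = √(13.032 + 0.144) = 3.630.
2.93 ≤ 3.630 < 4.40 → Cyan.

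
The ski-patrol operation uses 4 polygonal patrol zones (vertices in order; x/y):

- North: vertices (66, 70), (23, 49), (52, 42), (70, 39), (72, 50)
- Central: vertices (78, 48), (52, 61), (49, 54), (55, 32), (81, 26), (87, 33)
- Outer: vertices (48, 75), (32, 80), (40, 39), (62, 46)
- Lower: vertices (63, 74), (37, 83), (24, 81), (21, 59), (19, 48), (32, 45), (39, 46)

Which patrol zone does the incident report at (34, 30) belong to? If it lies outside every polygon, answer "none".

Cast a ray rightward from (34, 30). For each polygon, the edges (by vertex number in listed order) whose endpoints lie on opposite sides of y = 30, where each meets that height, and whether that is right or left of the point:
North: no edge straddles that height → 0 crossings.
Central: 4–5 at x≈63.7 (right), 5–6 at x≈84.4 (right) → 2 crossings.
Outer: no edge straddles that height → 0 crossings.
Lower: no edge straddles that height → 0 crossings.
All counts are even, so the point lies outside every listed polygon.

none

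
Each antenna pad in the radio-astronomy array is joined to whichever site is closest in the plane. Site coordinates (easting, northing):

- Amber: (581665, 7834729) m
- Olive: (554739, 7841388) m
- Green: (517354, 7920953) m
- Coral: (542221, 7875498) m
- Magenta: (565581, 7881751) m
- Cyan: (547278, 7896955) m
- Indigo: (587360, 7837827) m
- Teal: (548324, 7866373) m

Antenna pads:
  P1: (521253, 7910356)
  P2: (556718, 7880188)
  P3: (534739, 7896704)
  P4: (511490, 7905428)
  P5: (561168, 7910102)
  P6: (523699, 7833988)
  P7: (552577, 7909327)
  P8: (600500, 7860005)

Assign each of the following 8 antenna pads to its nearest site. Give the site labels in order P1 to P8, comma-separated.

P1 → Green (d²=127498610.00)
P2 → Magenta (d²=80995738.00)
P3 → Cyan (d²=157289522.00)
P4 → Green (d²=275412121.00)
P5 → Cyan (d²=365775709.00)
P6 → Olive (d²=1018241600.00)
P7 → Cyan (d²=181145785.00)
P8 → Indigo (d²=664523284.00)

Green, Magenta, Cyan, Green, Cyan, Olive, Cyan, Indigo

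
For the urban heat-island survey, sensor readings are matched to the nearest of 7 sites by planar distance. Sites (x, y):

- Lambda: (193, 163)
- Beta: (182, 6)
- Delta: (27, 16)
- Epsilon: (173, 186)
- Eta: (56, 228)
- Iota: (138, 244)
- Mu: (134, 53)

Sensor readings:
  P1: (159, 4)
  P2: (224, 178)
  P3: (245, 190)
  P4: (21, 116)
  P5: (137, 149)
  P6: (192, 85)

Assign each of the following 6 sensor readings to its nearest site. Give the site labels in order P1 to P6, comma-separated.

Beta, Lambda, Lambda, Delta, Epsilon, Mu

P1 → Beta (d²=533.00)
P2 → Lambda (d²=1186.00)
P3 → Lambda (d²=3433.00)
P4 → Delta (d²=10036.00)
P5 → Epsilon (d²=2665.00)
P6 → Mu (d²=4388.00)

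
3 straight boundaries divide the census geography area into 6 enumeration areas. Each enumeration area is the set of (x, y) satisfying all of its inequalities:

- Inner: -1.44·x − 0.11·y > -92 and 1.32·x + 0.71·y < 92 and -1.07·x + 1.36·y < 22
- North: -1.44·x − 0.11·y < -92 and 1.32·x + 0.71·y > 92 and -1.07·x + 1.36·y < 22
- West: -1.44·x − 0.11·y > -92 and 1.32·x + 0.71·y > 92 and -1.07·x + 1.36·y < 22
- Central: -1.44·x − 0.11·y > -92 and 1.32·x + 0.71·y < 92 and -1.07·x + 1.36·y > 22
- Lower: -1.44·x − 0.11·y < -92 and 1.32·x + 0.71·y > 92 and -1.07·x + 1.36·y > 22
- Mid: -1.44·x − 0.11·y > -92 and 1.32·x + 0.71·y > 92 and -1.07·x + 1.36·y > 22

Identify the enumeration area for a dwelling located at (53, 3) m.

-1.44·53 − 0.11·3 = -76.650, which is > -92
1.32·53 + 0.71·3 = 72.090, which is < 92
-1.07·53 + 1.36·3 = -52.630, which is < 22
This sign pattern matches Inner.

Inner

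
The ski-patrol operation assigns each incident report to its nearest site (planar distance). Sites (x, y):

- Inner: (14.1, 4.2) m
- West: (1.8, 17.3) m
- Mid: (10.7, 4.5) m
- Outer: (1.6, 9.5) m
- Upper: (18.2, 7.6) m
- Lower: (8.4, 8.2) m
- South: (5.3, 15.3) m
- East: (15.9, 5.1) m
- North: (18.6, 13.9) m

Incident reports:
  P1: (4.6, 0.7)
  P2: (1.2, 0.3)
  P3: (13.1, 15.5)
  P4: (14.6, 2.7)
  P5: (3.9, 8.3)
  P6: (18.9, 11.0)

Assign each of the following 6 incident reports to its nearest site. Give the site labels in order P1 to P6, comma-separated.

Mid, Outer, North, Inner, Outer, North

P1 → Mid (d²=51.65)
P2 → Outer (d²=84.80)
P3 → North (d²=32.81)
P4 → Inner (d²=2.50)
P5 → Outer (d²=6.73)
P6 → North (d²=8.50)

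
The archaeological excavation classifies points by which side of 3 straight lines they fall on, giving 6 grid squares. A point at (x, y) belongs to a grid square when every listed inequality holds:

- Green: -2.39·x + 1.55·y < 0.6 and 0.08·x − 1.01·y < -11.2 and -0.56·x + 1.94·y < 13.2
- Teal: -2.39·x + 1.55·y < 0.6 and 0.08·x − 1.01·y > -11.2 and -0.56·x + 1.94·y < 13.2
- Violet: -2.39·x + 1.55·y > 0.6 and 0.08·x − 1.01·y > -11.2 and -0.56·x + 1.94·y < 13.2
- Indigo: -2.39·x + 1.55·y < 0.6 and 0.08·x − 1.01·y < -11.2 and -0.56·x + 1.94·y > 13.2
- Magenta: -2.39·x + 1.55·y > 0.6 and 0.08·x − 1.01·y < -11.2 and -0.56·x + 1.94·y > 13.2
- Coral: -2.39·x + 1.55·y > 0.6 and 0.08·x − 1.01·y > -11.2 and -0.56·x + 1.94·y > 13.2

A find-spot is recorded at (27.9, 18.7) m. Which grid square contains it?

Indigo

-2.39·27.9 + 1.55·18.7 = -37.696, which is < 0.6
0.08·27.9 − 1.01·18.7 = -16.655, which is < -11.2
-0.56·27.9 + 1.94·18.7 = 20.654, which is > 13.2
This sign pattern matches Indigo.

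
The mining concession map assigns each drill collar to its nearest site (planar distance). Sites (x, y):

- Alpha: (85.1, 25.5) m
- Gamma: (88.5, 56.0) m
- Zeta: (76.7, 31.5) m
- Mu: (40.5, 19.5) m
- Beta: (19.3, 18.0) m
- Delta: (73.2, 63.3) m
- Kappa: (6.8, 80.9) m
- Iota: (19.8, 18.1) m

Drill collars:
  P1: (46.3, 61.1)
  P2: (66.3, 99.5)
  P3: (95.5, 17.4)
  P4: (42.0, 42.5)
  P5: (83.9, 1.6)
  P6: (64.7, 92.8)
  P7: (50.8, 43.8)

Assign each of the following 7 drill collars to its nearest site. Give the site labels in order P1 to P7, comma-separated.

P1 → Delta (d²=728.45)
P2 → Delta (d²=1358.05)
P3 → Alpha (d²=173.77)
P4 → Mu (d²=531.25)
P5 → Alpha (d²=572.65)
P6 → Delta (d²=942.50)
P7 → Mu (d²=696.58)

Delta, Delta, Alpha, Mu, Alpha, Delta, Mu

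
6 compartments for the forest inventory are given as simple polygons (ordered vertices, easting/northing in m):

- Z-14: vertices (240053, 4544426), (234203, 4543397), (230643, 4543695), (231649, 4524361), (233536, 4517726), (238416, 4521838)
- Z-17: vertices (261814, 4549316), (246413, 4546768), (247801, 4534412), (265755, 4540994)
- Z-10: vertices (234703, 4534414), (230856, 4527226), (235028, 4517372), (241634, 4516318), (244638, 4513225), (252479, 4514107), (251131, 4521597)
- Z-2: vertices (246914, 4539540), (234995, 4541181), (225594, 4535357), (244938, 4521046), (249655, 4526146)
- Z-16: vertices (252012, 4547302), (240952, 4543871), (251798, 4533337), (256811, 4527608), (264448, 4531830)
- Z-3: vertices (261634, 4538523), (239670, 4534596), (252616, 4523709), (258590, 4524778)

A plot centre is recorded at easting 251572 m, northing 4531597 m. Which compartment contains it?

Cast a ray rightward from (251572, 4531597). For each polygon, the edges (by vertex number in listed order) whose endpoints lie on opposite sides of northing = 4531597, where each meets that height, and whether that is right or left of the point:
Z-14: 3–4 at easting≈231272.5 (left), 6–1 at easting≈239123.3 (left) → 0 crossings.
Z-17: no edge straddles that height → 0 crossings.
Z-10: 1–2 at easting≈233195.3 (left), 7–1 at easting≈238313.6 (left) → 0 crossings.
Z-2: 3–4 at easting≈230676.3 (left), 5–1 at easting≈248539.5 (left) → 0 crossings.
Z-16: 3–4 at easting≈253320.5 (right), 4–5 at easting≈264026.5 (right) → 2 crossings.
Z-3: 2–3 at easting≈243236.2 (left), 4–1 at easting≈260100.2 (right) → 1 crossing.
Only Z-3 has an odd count, so the point is inside Z-3.

Z-3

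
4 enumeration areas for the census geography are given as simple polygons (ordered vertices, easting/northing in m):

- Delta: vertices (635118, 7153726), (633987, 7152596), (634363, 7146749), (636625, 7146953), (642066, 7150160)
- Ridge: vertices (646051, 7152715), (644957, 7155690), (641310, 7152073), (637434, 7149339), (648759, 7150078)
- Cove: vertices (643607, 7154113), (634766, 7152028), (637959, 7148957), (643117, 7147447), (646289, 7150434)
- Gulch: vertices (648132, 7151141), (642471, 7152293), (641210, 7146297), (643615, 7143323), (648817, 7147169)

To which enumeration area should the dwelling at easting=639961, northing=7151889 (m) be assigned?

Cast a ray rightward from (639961, 7151889). For each polygon, the edges (by vertex number in listed order) whose endpoints lie on opposite sides of northing = 7151889, where each meets that height, and whether that is right or left of the point:
Delta: 2–3 at easting≈634032.5 (left), 5–1 at easting≈638697.2 (left) → 0 crossings.
Ridge: 3–4 at easting≈641049.1 (right), 5–1 at easting≈646899.2 (right) → 2 crossings.
Cove: 2–3 at easting≈634910.5 (left), 5–1 at easting≈645228.3 (right) → 1 crossing.
Gulch: 1–2 at easting≈644456.3 (right), 2–3 at easting≈642386.0 (right) → 2 crossings.
Only Cove has an odd count, so the point is inside Cove.

Cove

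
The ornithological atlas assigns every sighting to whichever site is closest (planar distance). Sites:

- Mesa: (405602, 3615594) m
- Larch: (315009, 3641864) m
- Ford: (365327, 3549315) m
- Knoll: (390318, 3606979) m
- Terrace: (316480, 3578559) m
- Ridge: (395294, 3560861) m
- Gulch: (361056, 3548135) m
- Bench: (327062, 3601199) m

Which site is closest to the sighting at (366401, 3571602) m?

Ford

Squared distances to each site:
Mesa: 3472014465.000; Larch: 7577886308.000; Ford: 497863845.000; Knoll: 1823555018.000; Terrace: 2540506090.000; Ridge: 950174530.000; Gulch: 579269114.000; Bench: 2423539330.000.
Minimum at Ford.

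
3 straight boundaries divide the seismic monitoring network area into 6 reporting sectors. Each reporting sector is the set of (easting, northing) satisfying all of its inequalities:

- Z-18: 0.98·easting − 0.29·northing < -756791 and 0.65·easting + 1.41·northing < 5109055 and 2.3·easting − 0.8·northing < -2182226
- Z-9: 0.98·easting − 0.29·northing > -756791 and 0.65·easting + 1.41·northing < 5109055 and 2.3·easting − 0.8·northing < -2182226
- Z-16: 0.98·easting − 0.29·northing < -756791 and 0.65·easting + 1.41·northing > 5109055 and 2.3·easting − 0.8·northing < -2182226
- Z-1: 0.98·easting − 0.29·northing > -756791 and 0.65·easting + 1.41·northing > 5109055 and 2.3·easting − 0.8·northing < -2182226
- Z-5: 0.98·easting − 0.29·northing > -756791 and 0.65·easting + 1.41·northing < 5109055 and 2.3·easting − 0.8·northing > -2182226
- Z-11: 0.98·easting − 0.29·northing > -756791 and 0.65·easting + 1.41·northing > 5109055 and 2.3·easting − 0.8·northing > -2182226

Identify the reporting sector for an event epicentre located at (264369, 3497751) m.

Z-9

0.98·264369 − 0.29·3497751 = -755266.170, which is > -756791
0.65·264369 + 1.41·3497751 = 5103668.760, which is < 5109055
2.3·264369 − 0.8·3497751 = -2190152.100, which is < -2182226
This sign pattern matches Z-9.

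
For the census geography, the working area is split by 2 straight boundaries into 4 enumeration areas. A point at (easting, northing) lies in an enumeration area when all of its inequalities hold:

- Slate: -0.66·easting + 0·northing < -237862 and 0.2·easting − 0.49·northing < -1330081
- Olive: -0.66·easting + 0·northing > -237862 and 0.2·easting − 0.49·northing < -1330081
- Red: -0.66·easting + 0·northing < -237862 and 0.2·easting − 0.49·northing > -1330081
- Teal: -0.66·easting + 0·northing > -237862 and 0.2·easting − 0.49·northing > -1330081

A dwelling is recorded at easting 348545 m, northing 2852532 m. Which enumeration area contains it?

-0.66·348545 + 0·2852532 = -230039.700, which is > -237862
0.2·348545 − 0.49·2852532 = -1328031.680, which is > -1330081
This sign pattern matches Teal.

Teal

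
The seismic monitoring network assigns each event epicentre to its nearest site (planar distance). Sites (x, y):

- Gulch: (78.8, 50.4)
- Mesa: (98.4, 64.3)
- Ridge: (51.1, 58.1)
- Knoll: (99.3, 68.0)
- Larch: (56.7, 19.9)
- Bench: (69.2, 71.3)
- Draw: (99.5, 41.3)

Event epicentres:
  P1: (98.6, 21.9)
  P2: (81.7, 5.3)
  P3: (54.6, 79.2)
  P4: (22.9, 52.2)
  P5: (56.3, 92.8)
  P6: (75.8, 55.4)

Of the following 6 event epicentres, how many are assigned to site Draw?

1

P1 → Draw
P2 → Larch
P3 → Bench
P4 → Ridge
P5 → Bench
P6 → Gulch
1 of the 6 goes to Draw.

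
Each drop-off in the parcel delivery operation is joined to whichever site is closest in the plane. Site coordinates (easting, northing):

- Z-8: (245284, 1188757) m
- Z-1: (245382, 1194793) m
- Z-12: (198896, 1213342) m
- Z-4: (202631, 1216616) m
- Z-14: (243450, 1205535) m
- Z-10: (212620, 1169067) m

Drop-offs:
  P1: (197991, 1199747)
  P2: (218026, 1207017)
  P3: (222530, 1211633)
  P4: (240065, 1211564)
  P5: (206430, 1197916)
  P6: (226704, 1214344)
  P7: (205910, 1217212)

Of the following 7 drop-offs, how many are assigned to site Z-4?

P1 → Z-12
P2 → Z-4
P3 → Z-4
P4 → Z-14
P5 → Z-12
P6 → Z-14
P7 → Z-4
3 of the 7 go to Z-4.

3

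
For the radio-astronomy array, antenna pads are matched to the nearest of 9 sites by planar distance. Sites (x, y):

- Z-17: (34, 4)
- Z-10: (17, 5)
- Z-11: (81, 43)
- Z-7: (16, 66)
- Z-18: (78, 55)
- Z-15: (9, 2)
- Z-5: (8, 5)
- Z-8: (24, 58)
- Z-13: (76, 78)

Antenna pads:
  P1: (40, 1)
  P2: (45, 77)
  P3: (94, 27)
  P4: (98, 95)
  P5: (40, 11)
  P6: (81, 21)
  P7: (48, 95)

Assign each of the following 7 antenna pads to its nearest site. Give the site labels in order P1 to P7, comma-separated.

P1 → Z-17 (d²=45.00)
P2 → Z-8 (d²=802.00)
P3 → Z-11 (d²=425.00)
P4 → Z-13 (d²=773.00)
P5 → Z-17 (d²=85.00)
P6 → Z-11 (d²=484.00)
P7 → Z-13 (d²=1073.00)

Z-17, Z-8, Z-11, Z-13, Z-17, Z-11, Z-13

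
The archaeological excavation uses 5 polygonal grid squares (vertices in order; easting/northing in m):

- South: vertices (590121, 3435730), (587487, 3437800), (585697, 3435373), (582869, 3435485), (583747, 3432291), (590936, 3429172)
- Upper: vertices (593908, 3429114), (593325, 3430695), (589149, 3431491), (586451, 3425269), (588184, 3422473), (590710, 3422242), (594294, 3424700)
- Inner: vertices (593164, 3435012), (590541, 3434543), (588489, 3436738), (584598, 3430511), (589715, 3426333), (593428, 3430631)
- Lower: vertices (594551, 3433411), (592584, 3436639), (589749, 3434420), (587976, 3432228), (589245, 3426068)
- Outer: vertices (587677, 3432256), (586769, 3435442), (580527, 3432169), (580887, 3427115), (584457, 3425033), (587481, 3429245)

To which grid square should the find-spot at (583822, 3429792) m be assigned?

Outer

Cast a ray rightward from (583822, 3429792). For each polygon, the edges (by vertex number in listed order) whose endpoints lie on opposite sides of northing = 3429792, where each meets that height, and whether that is right or left of the point:
South: 5–6 at easting≈589507.0 (right), 6–1 at easting≈590858.9 (right) → 2 crossings.
Upper: 1–2 at easting≈593658.0 (right), 3–4 at easting≈588412.3 (right) → 2 crossings.
Inner: 4–5 at easting≈585478.6 (right), 5–6 at easting≈592703.2 (right) → 2 crossings.
Lower: 4–5 at easting≈588477.8 (right), 5–1 at easting≈591935.9 (right) → 2 crossings.
Outer: 3–4 at easting≈580696.3 (left), 6–1 at easting≈587516.6 (right) → 1 crossing.
Only Outer has an odd count, so the point is inside Outer.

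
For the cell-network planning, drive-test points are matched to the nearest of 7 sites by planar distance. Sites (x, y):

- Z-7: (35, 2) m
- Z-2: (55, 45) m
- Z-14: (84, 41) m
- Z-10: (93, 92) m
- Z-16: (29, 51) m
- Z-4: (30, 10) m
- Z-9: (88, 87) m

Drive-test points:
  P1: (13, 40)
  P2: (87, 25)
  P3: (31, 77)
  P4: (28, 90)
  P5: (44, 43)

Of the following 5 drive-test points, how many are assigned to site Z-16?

P1 → Z-16
P2 → Z-14
P3 → Z-16
P4 → Z-16
P5 → Z-2
3 of the 5 go to Z-16.

3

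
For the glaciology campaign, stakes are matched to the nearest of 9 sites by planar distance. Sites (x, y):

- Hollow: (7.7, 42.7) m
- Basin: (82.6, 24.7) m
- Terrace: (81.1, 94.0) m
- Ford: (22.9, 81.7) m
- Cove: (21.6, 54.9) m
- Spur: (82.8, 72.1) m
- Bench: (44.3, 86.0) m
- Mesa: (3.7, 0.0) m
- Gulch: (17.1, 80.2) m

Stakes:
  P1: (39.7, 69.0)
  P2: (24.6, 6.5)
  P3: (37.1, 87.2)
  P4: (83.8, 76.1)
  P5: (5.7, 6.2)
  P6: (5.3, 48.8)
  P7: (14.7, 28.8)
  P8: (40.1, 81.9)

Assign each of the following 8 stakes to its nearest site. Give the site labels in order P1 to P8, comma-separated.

P1 → Bench (d²=310.16)
P2 → Mesa (d²=479.06)
P3 → Bench (d²=53.28)
P4 → Spur (d²=17.00)
P5 → Mesa (d²=42.44)
P6 → Hollow (d²=42.97)
P7 → Hollow (d²=242.21)
P8 → Bench (d²=34.45)

Bench, Mesa, Bench, Spur, Mesa, Hollow, Hollow, Bench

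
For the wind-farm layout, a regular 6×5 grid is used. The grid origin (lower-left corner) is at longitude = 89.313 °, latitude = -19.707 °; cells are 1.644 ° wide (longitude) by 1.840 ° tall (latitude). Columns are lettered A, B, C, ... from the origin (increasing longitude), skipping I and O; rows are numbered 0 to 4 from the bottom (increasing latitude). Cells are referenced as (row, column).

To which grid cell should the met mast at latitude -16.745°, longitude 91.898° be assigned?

Column index: ⌊(91.898 − 89.313) / 1.644⌋ = ⌊1.572⌋ = 1 → column B
Row offset from origin: ⌊(-16.745 − -19.707) / 1.840⌋ = ⌊1.610⌋ = 1 → row 1

(1, B)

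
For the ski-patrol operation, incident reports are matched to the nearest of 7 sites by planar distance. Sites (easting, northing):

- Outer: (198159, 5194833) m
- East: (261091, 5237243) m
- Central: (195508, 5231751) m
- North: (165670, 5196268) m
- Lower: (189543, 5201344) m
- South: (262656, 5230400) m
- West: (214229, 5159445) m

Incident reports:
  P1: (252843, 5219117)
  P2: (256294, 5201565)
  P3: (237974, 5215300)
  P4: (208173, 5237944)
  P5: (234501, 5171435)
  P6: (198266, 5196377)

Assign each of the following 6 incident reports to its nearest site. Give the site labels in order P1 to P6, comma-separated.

South, South, South, Central, West, Outer

P1 → South (d²=223601058.00)
P2 → South (d²=871932269.00)
P3 → South (d²=837211124.00)
P4 → Central (d²=198755474.00)
P5 → West (d²=554714084.00)
P6 → Outer (d²=2395385.00)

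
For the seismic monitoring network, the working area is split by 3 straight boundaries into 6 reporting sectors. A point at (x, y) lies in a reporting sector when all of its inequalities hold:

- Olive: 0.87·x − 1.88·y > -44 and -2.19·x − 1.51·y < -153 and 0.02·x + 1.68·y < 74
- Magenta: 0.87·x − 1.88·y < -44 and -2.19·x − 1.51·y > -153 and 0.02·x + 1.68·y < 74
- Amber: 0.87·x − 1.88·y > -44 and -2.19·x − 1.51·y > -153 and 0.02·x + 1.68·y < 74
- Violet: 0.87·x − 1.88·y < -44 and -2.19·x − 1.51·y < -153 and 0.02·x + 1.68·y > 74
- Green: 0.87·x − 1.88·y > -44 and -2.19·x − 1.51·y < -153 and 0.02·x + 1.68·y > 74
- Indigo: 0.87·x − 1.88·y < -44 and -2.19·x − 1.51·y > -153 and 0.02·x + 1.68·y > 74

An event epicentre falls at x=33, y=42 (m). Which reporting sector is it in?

0.87·33 − 1.88·42 = -50.250, which is < -44
-2.19·33 − 1.51·42 = -135.690, which is > -153
0.02·33 + 1.68·42 = 71.220, which is < 74
This sign pattern matches Magenta.

Magenta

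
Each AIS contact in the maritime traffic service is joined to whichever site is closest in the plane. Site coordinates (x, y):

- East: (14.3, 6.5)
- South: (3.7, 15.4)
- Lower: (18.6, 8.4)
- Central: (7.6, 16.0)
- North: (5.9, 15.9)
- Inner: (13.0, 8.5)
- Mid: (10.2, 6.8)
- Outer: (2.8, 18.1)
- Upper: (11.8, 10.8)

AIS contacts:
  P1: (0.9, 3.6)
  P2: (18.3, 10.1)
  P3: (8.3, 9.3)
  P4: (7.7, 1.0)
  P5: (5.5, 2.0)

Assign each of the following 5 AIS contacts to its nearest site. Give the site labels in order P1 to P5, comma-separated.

Mid, Lower, Mid, Mid, Mid

P1 → Mid (d²=96.73)
P2 → Lower (d²=2.98)
P3 → Mid (d²=9.86)
P4 → Mid (d²=39.89)
P5 → Mid (d²=45.13)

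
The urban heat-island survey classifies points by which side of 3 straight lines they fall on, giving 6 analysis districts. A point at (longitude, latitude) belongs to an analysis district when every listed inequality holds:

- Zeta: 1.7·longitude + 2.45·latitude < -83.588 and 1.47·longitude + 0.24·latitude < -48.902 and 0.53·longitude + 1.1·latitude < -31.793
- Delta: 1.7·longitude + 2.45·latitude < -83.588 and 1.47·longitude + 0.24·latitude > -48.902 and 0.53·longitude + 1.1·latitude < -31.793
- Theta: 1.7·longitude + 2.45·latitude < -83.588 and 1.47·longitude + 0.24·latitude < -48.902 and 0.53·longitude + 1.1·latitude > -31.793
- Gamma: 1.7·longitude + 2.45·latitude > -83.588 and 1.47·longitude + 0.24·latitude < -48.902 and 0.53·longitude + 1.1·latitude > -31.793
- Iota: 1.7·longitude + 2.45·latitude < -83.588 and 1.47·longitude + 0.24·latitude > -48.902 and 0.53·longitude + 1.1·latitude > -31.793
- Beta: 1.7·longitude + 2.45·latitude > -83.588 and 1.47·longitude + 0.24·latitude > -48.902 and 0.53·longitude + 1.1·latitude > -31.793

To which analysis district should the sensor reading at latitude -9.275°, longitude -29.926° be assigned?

1.7·-29.926 + 2.45·-9.275 = -73.598, which is > -83.588
1.47·-29.926 + 0.24·-9.275 = -46.217, which is > -48.902
0.53·-29.926 + 1.1·-9.275 = -26.063, which is > -31.793
This sign pattern matches Beta.

Beta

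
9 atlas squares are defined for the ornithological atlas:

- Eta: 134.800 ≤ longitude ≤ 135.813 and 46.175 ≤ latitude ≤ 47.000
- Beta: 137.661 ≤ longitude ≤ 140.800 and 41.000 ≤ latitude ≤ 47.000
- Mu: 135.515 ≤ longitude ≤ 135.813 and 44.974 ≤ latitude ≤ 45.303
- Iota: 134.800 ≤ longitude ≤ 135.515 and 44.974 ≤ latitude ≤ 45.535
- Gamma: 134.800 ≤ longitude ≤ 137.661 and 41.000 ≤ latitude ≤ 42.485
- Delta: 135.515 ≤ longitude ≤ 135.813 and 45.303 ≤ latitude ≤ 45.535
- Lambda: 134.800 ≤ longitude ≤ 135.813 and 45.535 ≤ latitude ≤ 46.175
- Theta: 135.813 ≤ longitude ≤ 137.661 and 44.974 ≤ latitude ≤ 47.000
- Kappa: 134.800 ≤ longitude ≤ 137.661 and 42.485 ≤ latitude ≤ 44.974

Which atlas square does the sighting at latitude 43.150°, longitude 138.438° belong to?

The point has longitude = 138.438 and latitude = 43.150.
Only Beta satisfies 137.661 ≤ longitude ≤ 140.800 and 41.000 ≤ latitude ≤ 47.000.

Beta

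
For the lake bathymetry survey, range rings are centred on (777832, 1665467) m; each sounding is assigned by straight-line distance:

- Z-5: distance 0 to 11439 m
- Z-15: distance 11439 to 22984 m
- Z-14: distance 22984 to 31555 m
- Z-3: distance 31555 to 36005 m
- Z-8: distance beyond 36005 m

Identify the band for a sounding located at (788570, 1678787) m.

Distance = √((788570−777832)² + (1678787−1665467)²) = √(115304644.000 + 177422400.000) = 17109.268 m.
11439 ≤ 17109.268 < 22984 → Z-15.

Z-15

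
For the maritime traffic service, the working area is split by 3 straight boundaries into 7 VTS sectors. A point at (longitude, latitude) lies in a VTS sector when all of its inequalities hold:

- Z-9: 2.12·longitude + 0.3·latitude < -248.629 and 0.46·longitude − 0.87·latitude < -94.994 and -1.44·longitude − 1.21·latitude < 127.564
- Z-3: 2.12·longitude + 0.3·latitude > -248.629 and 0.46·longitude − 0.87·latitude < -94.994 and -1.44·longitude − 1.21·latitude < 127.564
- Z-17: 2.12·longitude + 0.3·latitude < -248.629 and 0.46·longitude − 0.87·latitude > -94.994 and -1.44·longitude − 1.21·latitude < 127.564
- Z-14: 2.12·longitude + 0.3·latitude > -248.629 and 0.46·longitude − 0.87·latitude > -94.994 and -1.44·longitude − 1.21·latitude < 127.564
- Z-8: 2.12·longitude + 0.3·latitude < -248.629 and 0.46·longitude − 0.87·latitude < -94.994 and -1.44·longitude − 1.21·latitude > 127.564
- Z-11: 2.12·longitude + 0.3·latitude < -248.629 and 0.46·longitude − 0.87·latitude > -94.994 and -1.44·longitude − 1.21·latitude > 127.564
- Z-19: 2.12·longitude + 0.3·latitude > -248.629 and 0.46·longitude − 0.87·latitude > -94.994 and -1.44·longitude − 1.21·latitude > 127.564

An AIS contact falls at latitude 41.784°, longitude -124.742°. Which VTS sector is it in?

2.12·-124.742 + 0.3·41.784 = -251.918, which is < -248.629
0.46·-124.742 − 0.87·41.784 = -93.733, which is > -94.994
-1.44·-124.742 − 1.21·41.784 = 129.070, which is > 127.564
This sign pattern matches Z-11.

Z-11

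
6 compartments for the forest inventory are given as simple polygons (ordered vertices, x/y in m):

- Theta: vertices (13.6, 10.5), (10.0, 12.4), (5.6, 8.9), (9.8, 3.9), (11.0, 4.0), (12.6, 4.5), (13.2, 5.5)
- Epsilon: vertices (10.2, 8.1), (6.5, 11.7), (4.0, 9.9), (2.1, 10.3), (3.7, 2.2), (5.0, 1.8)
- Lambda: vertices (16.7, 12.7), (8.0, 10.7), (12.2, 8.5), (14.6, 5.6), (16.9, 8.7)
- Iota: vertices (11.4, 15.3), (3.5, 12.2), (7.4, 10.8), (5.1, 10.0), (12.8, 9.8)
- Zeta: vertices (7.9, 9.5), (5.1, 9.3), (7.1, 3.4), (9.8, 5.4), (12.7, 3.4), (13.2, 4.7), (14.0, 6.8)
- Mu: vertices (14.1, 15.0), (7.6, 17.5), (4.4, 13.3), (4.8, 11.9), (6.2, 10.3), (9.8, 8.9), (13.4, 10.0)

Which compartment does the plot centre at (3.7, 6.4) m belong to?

Cast a ray rightward from (3.7, 6.4). For each polygon, the edges (by vertex number in listed order) whose endpoints lie on opposite sides of y = 6.4, where each meets that height, and whether that is right or left of the point:
Theta: 3–4 at x≈7.70 (right), 7–1 at x≈13.27 (right) → 2 crossings.
Epsilon: 4–5 at x≈2.87 (left), 6–1 at x≈8.80 (right) → 1 crossing.
Lambda: 3–4 at x≈13.94 (right), 4–5 at x≈15.19 (right) → 2 crossings.
Iota: no edge straddles that height → 0 crossings.
Zeta: 2–3 at x≈6.08 (right), 6–7 at x≈13.85 (right) → 2 crossings.
Mu: no edge straddles that height → 0 crossings.
Only Epsilon has an odd count, so the point is inside Epsilon.

Epsilon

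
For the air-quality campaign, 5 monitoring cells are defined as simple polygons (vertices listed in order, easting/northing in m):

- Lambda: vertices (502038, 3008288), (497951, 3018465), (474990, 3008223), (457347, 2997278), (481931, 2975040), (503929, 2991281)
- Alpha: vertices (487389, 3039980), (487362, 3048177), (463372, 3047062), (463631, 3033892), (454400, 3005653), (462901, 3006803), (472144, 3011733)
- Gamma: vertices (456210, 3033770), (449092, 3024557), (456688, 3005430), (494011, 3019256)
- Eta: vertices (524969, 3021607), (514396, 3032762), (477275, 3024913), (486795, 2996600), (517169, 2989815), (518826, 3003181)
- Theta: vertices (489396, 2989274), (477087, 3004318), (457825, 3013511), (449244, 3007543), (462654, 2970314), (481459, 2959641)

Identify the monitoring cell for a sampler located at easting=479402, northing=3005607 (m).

Lambda

Cast a ray rightward from (479402, 3005607). For each polygon, the edges (by vertex number in listed order) whose endpoints lie on opposite sides of northing = 3005607, where each meets that height, and whether that is right or left of the point:
Lambda: 3–4 at easting≈470773.1 (left), 6–1 at easting≈502336.1 (right) → 1 crossing.
Alpha: no edge straddles that height → 0 crossings.
Gamma: 2–3 at easting≈456617.7 (left), 3–4 at easting≈457165.8 (left) → 0 crossings.
Eta: 3–4 at easting≈483766.5 (right), 6–1 at easting≈519634.8 (right) → 2 crossings.
Theta: 2–3 at easting≈474386.2 (left), 4–5 at easting≈449941.4 (left) → 0 crossings.
Only Lambda has an odd count, so the point is inside Lambda.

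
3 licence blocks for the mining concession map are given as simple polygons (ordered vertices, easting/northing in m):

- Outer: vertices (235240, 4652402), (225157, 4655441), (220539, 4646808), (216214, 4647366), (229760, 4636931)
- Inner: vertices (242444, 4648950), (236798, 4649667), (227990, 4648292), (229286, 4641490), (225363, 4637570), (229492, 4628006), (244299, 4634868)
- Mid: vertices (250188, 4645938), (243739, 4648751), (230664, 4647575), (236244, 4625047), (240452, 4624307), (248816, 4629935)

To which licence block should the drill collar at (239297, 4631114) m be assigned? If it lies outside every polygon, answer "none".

Mid

Cast a ray rightward from (239297, 4631114). For each polygon, the edges (by vertex number in listed order) whose endpoints lie on opposite sides of northing = 4631114, where each meets that height, and whether that is right or left of the point:
Outer: no edge straddles that height → 0 crossings.
Inner: 5–6 at easting≈228150.2 (left), 6–7 at easting≈236198.5 (left) → 0 crossings.
Mid: 3–4 at easting≈234741.3 (left), 6–1 at easting≈248917.1 (right) → 1 crossing.
Only Mid has an odd count, so the point is inside Mid.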